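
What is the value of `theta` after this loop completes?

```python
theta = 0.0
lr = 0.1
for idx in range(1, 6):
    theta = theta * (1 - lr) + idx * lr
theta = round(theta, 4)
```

Moving average with lr=0.1
`theta` takes the values: 0.0 → 0.1 → 0.29 → 0.561 → 0.9049 → 1.31441 → 1.3144

Answer: 1.3144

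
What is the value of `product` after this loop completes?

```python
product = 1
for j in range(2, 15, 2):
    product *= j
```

Product of even numbers 2 to 14
`product` takes the values: 1 → 2 → 8 → 48 → 384 → 3840 → 46080 → 645120

Answer: 645120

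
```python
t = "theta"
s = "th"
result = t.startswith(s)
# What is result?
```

Trace:
`t = "theta"` → t = 'theta'
`s = "th"` → s = 'th'
`result = t.startswith(s)` → result = True
So result = True

Answer: True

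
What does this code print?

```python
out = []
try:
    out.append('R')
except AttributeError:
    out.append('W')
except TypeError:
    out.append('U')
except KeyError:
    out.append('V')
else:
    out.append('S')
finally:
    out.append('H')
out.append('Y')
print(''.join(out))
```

Execution trace: 'R' (try body, no exception) → 'S' (else) → 'H' (finally) → 'Y' (after the try/except). Output: RSHY

Answer: RSHY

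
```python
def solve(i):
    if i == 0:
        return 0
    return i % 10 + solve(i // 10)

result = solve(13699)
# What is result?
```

Sum of digits of 13699: 9 + 9 + 6 + 3 + 1 = 28

Answer: 28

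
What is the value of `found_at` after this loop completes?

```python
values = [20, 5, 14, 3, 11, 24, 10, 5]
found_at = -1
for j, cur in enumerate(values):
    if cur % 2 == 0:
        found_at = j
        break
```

First even number index in [20, 5, 14, 3, 11, 24, 10, 5]
`found_at` takes the values: -1 → 0

Answer: 0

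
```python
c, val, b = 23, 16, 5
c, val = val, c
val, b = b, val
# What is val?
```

Trace:
`c, val, b = 23, 16, 5` → c = 23; val = 16; b = 5
`c, val = val, c` → c = 16; val = 23
`val, b = b, val` → val = 5; b = 23
So val = 5

Answer: 5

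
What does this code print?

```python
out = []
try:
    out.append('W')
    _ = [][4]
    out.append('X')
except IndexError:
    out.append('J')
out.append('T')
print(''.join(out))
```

Execution trace: 'W' (try body) → 'J' (except IndexError) → 'T' (after the try/except). Output: WJT

Answer: WJT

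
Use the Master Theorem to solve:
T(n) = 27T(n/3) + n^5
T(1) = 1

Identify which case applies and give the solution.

a=27, b=3, f(n)=n^5. log_3(27) = 3. Since c=5 > 3 and the regularity condition holds (27(n/3)^5 = (27/3^5)n^5 with 27/3^5 < 1), Case 3 applies: T(n) = Θ(f(n)) = O(n^5).

Answer: O(n^5) - Case 3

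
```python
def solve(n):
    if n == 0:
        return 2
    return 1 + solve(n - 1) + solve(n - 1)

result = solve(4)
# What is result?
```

solve(n) = 1 + 2·solve(n-1), solve(0)=2. Closed form: (2+1)·2^4 - 1 = 47.

Answer: 47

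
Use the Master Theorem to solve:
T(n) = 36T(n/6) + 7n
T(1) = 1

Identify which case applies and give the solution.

a=36, b=6, f(n)=7n. log_6(36) = 2. Since c=1 < 2, Case 1 applies: T(n) = Θ(n^log_b(a)) = O(n^2).

Answer: O(n^2) - Case 1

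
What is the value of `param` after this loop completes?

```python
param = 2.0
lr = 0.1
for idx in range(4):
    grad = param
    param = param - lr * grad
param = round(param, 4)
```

Gradient descent: w = 2.0 * (1 - 0.1)^4
`param` takes the values: 2.0 → 1.8 → 1.62 → 1.458 → 1.3122

Answer: 1.3122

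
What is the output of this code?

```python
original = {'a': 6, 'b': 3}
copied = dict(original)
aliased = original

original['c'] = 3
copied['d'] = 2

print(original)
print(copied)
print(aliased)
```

Key concept: dict() creates copy, assignment creates alias.
Step by step:
`original = {'a': 6, 'b': 3}` → original = {'a': 6, 'b': 3}
`copied = dict(original)` → copied = {'a': 6, 'b': 3}
`aliased = original` → aliased = {'a': 6, 'b': 3} (same object as original)
`original['c'] = 3` → original = {'a': 6, 'b': 3, 'c': 3} (same object as aliased); aliased = {'a': 6, 'b': 3, 'c': 3} (same object as original)
`copied['d'] = 2` → copied = {'a': 6, 'b': 3, 'd': 2}
`print(original)` → prints {'a': 6, 'b': 3, 'c': 3}
`print(copied)` → prints {'a': 6, 'b': 3, 'd': 2}
`print(aliased)` → prints {'a': 6, 'b': 3, 'c': 3}

Answer:
{'a': 6, 'b': 3, 'c': 3}
{'a': 6, 'b': 3, 'd': 2}
{'a': 6, 'b': 3, 'c': 3}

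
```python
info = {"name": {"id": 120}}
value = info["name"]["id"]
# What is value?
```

Trace:
`info = {"name": {"id": 120}}` → info = {'name': {'id': 120}}
`value = info["name"]["id"]` → value = 120
So value = 120

Answer: 120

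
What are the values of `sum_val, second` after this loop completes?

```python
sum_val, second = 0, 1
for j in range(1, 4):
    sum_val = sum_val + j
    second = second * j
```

Sum and factorial of 1 to 3
`sum_val, second` takes the values: (0, 1) → (1, 1) → (3, 1) → (3, 2) → (6, 2) → (6, 6)

Answer: 6, 6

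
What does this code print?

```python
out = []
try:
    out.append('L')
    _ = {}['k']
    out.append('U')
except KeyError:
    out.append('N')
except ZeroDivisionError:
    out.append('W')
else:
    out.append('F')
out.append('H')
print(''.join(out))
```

Execution trace: 'L' (try body) → 'N' (except KeyError) → 'H' (after the try/except). Output: LNH

Answer: LNH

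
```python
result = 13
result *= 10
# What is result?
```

Trace:
`result = 13` → result = 13
`result *= 10` → result = 130
So result = 130

Answer: 130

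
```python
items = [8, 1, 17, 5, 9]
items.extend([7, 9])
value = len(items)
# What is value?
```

Trace:
`items = [8, 1, 17, 5, 9]` → items = [8, 1, 17, 5, 9]
`items.extend([7, 9])` → items = [8, 1, 17, 5, 9, 7, 9]
`value = len(items)` → value = 7
So value = 7

Answer: 7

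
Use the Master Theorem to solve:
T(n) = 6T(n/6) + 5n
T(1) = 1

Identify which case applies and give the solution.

a=6, b=6, f(n)=5n. log_6(6) = 1. Since c=1 = 1, Case 2 applies: T(n) = Θ(n^log_b(a) · log n) = O(n log n).

Answer: O(n log n) - Case 2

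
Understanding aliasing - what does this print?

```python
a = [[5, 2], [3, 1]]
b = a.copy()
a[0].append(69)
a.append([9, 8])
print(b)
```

Key concept: shallow copy with nested lists.
Step by step:
`a = [[5, 2], [3, 1]]` → a = [[5, 2], [3, 1]]
`b = a.copy()` → b = [[5, 2], [3, 1]]
`a[0].append(69)` → a = [[5, 2, 69], [3, 1]]; b = [[5, 2, 69], [3, 1]]
`a.append([9, 8])` → a = [[5, 2, 69], [3, 1], [9, 8]]
`print(b)` → prints [[5, 2, 69], [3, 1]]

Answer: [[5, 2, 69], [3, 1]]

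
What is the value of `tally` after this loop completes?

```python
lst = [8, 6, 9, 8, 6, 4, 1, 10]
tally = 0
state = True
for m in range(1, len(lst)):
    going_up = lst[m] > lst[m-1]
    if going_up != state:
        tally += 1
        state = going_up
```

Count direction changes in [8, 6, 9, 8, 6, 4, 1, 10]
`tally` takes the values: 0 → 1 → 2 → 3 → 4

Answer: 4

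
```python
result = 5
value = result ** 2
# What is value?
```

Trace:
`result = 5` → result = 5
`value = result ** 2` → value = 25
So value = 25

Answer: 25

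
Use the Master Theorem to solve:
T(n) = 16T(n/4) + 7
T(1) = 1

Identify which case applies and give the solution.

a=16, b=4, f(n)=7. log_4(16) = 2. Since c=0 < 2, Case 1 applies: T(n) = Θ(n^log_b(a)) = O(n^2).

Answer: O(n^2) - Case 1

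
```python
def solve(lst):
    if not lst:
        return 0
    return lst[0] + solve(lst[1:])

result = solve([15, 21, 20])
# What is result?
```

15 + 21 + 20 + 0 = 56

Answer: 56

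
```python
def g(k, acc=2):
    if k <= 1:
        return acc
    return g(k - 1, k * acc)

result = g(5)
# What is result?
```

Accumulator trace (n, acc): (5, 2) -> (4, 10) -> (3, 40) -> (2, 120) -> (1, 240) -> return 240

Answer: 240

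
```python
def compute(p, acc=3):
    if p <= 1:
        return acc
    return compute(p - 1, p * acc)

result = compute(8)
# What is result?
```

Accumulator trace (n, acc): (8, 3) -> (7, 24) -> (6, 168) -> (5, 1008) -> (4, 5040) -> (3, 20160) -> (2, 60480) -> (1, 120960) -> return 120960

Answer: 120960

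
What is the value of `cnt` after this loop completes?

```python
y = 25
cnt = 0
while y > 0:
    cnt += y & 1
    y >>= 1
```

Count set bits in 25 (binary: 0b11001)
`cnt` takes the values: 0 → 1 → 2 → 3

Answer: 3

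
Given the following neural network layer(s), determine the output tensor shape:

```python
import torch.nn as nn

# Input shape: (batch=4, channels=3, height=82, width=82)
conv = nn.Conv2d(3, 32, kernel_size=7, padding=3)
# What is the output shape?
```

Input: (4, 3, 82, 82) -> Output: (4, 32, 82, 82)

Answer: (4, 32, 82, 82)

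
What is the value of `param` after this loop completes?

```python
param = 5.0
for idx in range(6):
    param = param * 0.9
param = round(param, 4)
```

Exponential decay: 5.0 * 0.9^6
`param` takes the values: 5.0 → 4.5 → 4.05 → 3.645 → 3.2805 → 2.95245 → 2.657205 → 2.6572

Answer: 2.6572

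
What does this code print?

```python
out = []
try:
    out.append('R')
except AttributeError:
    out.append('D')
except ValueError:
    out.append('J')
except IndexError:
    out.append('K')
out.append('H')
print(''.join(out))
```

Execution trace: 'R' (try body, no exception) → 'H' (after the try/except). Output: RH

Answer: RH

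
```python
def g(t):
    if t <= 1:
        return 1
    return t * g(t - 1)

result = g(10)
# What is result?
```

g(10) = 10 * 9 * 8 * 7 * 6 * 5 * 4 * 3 * 2 * 1 = 3628800

Answer: 3628800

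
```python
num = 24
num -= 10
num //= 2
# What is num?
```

Trace:
`num = 24` → num = 24
`num -= 10` → num = 14
`num //= 2` → num = 7
So num = 7

Answer: 7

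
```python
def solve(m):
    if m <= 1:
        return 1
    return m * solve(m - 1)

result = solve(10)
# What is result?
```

solve(10) = 10 * 9 * 8 * 7 * 6 * 5 * 4 * 3 * 2 * 1 = 3628800

Answer: 3628800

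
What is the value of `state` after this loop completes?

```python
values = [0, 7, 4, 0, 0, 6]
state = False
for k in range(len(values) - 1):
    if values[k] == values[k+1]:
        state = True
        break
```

Check consecutive duplicates in [0, 7, 4, 0, 0, 6]
`state` takes the values: False → True

Answer: True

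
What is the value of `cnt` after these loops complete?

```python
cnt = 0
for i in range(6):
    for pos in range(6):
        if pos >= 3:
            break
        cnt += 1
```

Inner breaks at 3, outer runs 6 times
`cnt` takes the values: 0 → 1 → 2 → 3 → 4 → 5 → 6 → 7 → 8 → 9 → 10 → 11 → 12 → 13 → 14 → 15 → 16 → 17 → 18

Answer: 18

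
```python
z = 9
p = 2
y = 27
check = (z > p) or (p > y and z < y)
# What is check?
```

Trace:
`z = 9` → z = 9
`p = 2` → p = 2
`y = 27` → y = 27
`check = (z > p) or (p > y and z < y)` → check = True
So check = True

Answer: True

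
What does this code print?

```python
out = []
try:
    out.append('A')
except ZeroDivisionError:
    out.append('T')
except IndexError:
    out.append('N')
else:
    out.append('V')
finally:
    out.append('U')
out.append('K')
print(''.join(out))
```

Execution trace: 'A' (try body, no exception) → 'V' (else) → 'U' (finally) → 'K' (after the try/except). Output: AVUK

Answer: AVUK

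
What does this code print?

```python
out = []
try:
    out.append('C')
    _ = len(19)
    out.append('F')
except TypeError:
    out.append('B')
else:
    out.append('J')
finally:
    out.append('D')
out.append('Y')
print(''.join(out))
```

Execution trace: 'C' (try body) → 'B' (except TypeError) → 'D' (finally) → 'Y' (after the try/except). Output: CBDY

Answer: CBDY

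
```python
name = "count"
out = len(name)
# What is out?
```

Trace:
`name = "count"` → name = 'count'
`out = len(name)` → out = 5
So out = 5

Answer: 5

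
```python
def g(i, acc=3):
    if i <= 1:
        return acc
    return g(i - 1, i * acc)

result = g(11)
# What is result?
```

Accumulator trace (n, acc): (11, 3) -> (10, 33) -> (9, 330) -> (8, 2970) -> (7, 23760) -> (6, 166320) -> (5, 997920) -> (4, 4989600) -> (3, 19958400) -> (2, 59875200) -> (1, 119750400) -> return 119750400

Answer: 119750400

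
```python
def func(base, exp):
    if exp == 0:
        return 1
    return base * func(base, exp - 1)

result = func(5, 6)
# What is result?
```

func(5, 6) = 5 * 5 * 5 * 5 * 5 * 5 = 15625

Answer: 15625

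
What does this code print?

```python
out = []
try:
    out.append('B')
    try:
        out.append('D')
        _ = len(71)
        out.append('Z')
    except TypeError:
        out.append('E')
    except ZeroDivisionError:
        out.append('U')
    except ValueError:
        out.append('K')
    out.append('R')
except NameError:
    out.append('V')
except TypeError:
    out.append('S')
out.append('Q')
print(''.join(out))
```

Execution trace: 'B' (try body) → 'D' (inner try body) → 'E' (inner except TypeError) → 'R' (try body, no exception) → 'Q' (after the try/except). Output: BDERQ

Answer: BDERQ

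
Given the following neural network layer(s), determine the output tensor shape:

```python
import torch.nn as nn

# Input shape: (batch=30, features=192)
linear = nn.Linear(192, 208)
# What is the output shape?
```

Input: (30, 192) -> Output: (30, 208)

Answer: (30, 208)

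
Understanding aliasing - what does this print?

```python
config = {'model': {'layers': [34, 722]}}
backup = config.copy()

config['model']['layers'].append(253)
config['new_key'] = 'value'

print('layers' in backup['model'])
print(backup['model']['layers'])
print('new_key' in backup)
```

Key concept: shallow copy gotcha with nested dict.
Step by step:
`config = {'model': {'layers': [34, 722]}}` → config = {'model': {'layers': [34, 722]}}
`backup = config.copy()` → backup = {'model': {'layers': [34, 722]}}
`config['model']['layers'].append(253)` → config = {'model': {'layers': [34, 722, 253]}}; backup = {'model': {'layers': [34, 722, 253]}}
`config['new_key'] = 'value'` → config = {'model': {'layers': [34, 722, 253]}, 'new_key': 'value'}
`print('layers' in backup['model'])` → prints True
`print(backup['model']['layers'])` → prints [34, 722, 253]
`print('new_key' in backup)` → prints False

Answer:
True
[34, 722, 253]
False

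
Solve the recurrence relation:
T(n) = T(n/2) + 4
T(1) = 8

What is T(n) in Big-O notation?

Each step divides n by 2 and adds 4. After log_2(n) steps we reach T(1)=8. So T(n) = 4·log_2(n) + 8 = O(log n).

Answer: O(log n)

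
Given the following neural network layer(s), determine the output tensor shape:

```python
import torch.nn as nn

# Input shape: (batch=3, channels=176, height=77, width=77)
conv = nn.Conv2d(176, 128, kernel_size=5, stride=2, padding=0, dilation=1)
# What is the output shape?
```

Input: (3, 176, 77, 77) -> Output: (3, 128, 37, 37)

Answer: (3, 128, 37, 37)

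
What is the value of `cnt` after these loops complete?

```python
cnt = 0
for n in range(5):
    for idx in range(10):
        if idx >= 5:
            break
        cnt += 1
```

Inner breaks at 5, outer runs 5 times
`cnt` takes the values: 0 → 1 → 2 → 3 → 4 → 5 → 6 → 7 → 8 → 9 → 10 → 11 → 12 → 13 → 14 → 15 → 16 → 17 → 18 → 19 → 20 → 21 → 22 → 23 → 24 → 25

Answer: 25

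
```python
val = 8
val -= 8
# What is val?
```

Trace:
`val = 8` → val = 8
`val -= 8` → val = 0
So val = 0

Answer: 0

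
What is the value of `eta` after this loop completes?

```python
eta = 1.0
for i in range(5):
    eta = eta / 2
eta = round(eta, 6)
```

Halving LR 5 times: 1 / 2^5
`eta` takes the values: 1.0 → 0.5 → 0.25 → 0.125 → 0.0625 → 0.03125

Answer: 0.03125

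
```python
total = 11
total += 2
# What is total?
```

Trace:
`total = 11` → total = 11
`total += 2` → total = 13
So total = 13

Answer: 13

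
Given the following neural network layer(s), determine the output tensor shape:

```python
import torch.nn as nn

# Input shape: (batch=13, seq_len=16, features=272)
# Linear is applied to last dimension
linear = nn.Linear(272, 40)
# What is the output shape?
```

Input: (13, 16, 272) -> Output: (13, 16, 40)

Answer: (13, 16, 40)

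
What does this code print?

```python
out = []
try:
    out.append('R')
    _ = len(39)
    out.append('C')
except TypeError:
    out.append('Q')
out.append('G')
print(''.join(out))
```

Execution trace: 'R' (try body) → 'Q' (except TypeError) → 'G' (after the try/except). Output: RQG

Answer: RQG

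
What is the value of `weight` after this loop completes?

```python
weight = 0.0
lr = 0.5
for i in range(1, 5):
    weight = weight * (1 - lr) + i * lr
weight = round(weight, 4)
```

Moving average with lr=0.5
`weight` takes the values: 0.0 → 0.5 → 1.25 → 2.125 → 3.0625

Answer: 3.0625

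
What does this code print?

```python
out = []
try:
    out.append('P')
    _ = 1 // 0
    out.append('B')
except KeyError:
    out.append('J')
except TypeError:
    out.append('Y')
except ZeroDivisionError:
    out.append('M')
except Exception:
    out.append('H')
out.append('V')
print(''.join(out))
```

Execution trace: 'P' (try body) → 'M' (except ZeroDivisionError) → 'V' (after the try/except). Output: PMV

Answer: PMV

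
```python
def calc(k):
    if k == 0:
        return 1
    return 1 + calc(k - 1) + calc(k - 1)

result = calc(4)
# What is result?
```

calc(k) = 1 + 2·calc(k-1), calc(0)=1. Closed form: (1+1)·2^4 - 1 = 31.

Answer: 31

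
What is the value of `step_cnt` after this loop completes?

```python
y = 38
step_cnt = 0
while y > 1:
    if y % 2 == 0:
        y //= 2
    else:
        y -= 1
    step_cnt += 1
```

Steps to reduce 38 to 1
`step_cnt` takes the values: 0 → 1 → 2 → 3 → 4 → 5 → 6 → 7

Answer: 7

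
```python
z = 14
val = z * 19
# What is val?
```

Trace:
`z = 14` → z = 14
`val = z * 19` → val = 266
So val = 266

Answer: 266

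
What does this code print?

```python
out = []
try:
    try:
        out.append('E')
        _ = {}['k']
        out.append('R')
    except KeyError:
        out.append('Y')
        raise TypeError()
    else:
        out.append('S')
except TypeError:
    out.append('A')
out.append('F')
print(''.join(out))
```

Execution trace: 'E' (inner try body) → 'Y' (inner except KeyError) → 'A' (outer except TypeError) → 'F' (after the try/except). Output: EYAF

Answer: EYAF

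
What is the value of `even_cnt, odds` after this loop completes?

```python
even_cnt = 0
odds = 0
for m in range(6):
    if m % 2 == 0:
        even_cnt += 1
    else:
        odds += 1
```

Count evens and odds in range(6)
`even_cnt, odds` takes the values: (0, 0) → (1, 0) → (1, 1) → (2, 1) → (2, 2) → (3, 2) → (3, 3)

Answer: 3, 3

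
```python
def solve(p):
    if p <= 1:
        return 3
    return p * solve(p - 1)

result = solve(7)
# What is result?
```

solve(7) = 7 * 6 * 5 * 4 * 3 * 2 * 3 = 15120

Answer: 15120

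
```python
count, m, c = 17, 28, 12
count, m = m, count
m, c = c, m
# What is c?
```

Trace:
`count, m, c = 17, 28, 12` → count = 17; m = 28; c = 12
`count, m = m, count` → count = 28; m = 17
`m, c = c, m` → m = 12; c = 17
So c = 17

Answer: 17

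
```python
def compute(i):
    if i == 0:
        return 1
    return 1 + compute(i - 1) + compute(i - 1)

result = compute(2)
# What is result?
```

compute(i) = 1 + 2·compute(i-1), compute(0)=1. Closed form: (1+1)·2^2 - 1 = 7.

Answer: 7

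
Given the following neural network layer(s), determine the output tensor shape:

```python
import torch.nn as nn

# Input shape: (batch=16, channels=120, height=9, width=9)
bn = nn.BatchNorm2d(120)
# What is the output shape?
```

Input: (16, 120, 9, 9) -> Output: (16, 120, 9, 9)

Answer: (16, 120, 9, 9)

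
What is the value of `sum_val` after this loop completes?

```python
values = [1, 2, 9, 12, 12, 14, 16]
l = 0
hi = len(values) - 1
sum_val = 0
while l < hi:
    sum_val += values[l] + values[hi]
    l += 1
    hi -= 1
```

Sum of pairs from ends
`sum_val` takes the values: 0 → 17 → 33 → 54

Answer: 54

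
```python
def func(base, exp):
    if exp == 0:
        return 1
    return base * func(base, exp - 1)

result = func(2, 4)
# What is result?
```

func(2, 4) = 2 * 2 * 2 * 2 = 16

Answer: 16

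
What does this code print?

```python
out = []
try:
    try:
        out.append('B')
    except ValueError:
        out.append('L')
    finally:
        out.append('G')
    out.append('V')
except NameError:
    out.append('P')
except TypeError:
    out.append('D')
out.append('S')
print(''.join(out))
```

Execution trace: 'B' (inner try body, no exception) → 'G' (inner finally) → 'V' (try body, no exception) → 'S' (after the try/except). Output: BGVS

Answer: BGVS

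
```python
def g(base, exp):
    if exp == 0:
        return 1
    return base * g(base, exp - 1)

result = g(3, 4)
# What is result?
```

g(3, 4) = 3 * 3 * 3 * 3 = 81

Answer: 81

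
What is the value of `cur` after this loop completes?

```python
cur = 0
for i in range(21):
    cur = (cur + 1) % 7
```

Increment mod 7, 21 times = 0
`cur` takes the values: 0 → 1 → 2 → 3 → 4 → 5 → 6 → 0 → 1 → 2 → 3 → 4 → 5 → 6 → 0 → 1 → 2 → 3 → 4 → 5 → 6 → 0

Answer: 0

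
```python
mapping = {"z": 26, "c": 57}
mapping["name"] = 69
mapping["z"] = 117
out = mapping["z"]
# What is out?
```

Trace:
`mapping = {"z": 26, "c": 57}` → mapping = {'z': 26, 'c': 57}
`mapping["name"] = 69` → mapping = {'z': 26, 'c': 57, 'name': 69}
`mapping["z"] = 117` → mapping = {'z': 117, 'c': 57, 'name': 69}
`out = mapping["z"]` → out = 117
So out = 117

Answer: 117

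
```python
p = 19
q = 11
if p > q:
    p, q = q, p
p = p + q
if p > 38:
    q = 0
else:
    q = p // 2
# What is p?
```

Trace:
`p = 19` → p = 19
`q = 11` → q = 11
`if p > q: ...` → p > q is True → p = 11; q = 19
`p = p + q` → p = 30
`if p > 38: ...` → p > 38 is False, take else branch → q = 15
So p = 30

Answer: 30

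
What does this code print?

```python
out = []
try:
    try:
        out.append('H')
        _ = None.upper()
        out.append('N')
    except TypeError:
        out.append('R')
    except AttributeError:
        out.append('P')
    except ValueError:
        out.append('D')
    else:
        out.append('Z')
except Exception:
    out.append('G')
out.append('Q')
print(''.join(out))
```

Execution trace: 'H' (inner try body) → 'P' (inner except AttributeError) → 'Q' (after the try/except). Output: HPQ

Answer: HPQ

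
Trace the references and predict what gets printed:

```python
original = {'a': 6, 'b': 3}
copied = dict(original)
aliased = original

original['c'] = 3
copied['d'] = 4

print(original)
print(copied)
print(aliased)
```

Key concept: dict() creates copy, assignment creates alias.
Step by step:
`original = {'a': 6, 'b': 3}` → original = {'a': 6, 'b': 3}
`copied = dict(original)` → copied = {'a': 6, 'b': 3}
`aliased = original` → aliased = {'a': 6, 'b': 3} (same object as original)
`original['c'] = 3` → original = {'a': 6, 'b': 3, 'c': 3} (same object as aliased); aliased = {'a': 6, 'b': 3, 'c': 3} (same object as original)
`copied['d'] = 4` → copied = {'a': 6, 'b': 3, 'd': 4}
`print(original)` → prints {'a': 6, 'b': 3, 'c': 3}
`print(copied)` → prints {'a': 6, 'b': 3, 'd': 4}
`print(aliased)` → prints {'a': 6, 'b': 3, 'c': 3}

Answer:
{'a': 6, 'b': 3, 'c': 3}
{'a': 6, 'b': 3, 'd': 4}
{'a': 6, 'b': 3, 'c': 3}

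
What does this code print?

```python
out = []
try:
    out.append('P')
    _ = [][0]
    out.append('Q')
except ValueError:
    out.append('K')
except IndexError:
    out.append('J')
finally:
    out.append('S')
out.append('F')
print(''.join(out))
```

Execution trace: 'P' (try body) → 'J' (except IndexError) → 'S' (finally) → 'F' (after the try/except). Output: PJSF

Answer: PJSF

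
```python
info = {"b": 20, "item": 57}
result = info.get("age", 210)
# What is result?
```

Trace:
`info = {"b": 20, "item": 57}` → info = {'b': 20, 'item': 57}
`result = info.get("age", 210)` → result = 210
So result = 210

Answer: 210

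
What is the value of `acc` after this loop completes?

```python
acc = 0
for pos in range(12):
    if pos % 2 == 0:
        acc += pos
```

Sum of even numbers 0 to 11
`acc` takes the values: 0 → 2 → 6 → 12 → 20 → 30

Answer: 30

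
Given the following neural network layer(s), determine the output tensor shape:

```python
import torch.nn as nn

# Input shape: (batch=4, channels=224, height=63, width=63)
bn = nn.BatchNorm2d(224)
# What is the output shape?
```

Input: (4, 224, 63, 63) -> Output: (4, 224, 63, 63)

Answer: (4, 224, 63, 63)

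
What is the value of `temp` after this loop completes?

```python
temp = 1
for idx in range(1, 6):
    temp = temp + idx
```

Start at 1, add 1 through 5
`temp` takes the values: 1 → 2 → 4 → 7 → 11 → 16

Answer: 16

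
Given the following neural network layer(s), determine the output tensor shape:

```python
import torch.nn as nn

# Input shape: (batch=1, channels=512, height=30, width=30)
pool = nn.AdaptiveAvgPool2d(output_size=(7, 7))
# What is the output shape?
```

Input: (1, 512, 30, 30) -> Output: (1, 512, 7, 7)

Answer: (1, 512, 7, 7)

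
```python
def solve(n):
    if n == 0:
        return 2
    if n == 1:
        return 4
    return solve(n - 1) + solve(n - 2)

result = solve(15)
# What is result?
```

Build up from base cases: solve(0)=2, solve(1)=4, solve(2)=6, solve(3)=10, solve(4)=16, solve(5)=26, solve(6)=42, ..., solve(15)=3194

Answer: 3194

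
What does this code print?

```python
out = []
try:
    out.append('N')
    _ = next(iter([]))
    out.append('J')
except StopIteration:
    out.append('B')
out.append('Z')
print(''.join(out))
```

Execution trace: 'N' (try body) → 'B' (except StopIteration) → 'Z' (after the try/except). Output: NBZ

Answer: NBZ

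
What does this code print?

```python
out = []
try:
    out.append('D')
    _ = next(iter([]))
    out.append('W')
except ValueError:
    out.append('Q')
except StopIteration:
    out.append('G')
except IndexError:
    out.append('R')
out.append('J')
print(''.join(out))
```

Execution trace: 'D' (try body) → 'G' (except StopIteration) → 'J' (after the try/except). Output: DGJ

Answer: DGJ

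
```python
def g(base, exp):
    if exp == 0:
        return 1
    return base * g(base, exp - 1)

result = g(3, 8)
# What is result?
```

g(3, 8) = 3 * 3 * 3 * 3 * 3 * 3 * 3 * 3 = 6561

Answer: 6561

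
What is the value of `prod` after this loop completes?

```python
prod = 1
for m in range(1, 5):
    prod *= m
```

4! = 24
`prod` takes the values: 1 → 2 → 6 → 24

Answer: 24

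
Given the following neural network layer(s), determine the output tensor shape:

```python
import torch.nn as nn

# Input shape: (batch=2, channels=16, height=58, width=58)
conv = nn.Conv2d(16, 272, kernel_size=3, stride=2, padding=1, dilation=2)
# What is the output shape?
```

Input: (2, 16, 58, 58) -> Output: (2, 272, 28, 28)

Answer: (2, 272, 28, 28)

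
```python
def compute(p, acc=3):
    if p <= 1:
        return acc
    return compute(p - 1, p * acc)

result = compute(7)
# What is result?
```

Accumulator trace (n, acc): (7, 3) -> (6, 21) -> (5, 126) -> (4, 630) -> (3, 2520) -> (2, 7560) -> (1, 15120) -> return 15120

Answer: 15120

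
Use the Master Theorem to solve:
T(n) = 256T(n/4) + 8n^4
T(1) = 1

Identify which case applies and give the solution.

a=256, b=4, f(n)=8n^4. log_4(256) = 4. Since c=4 = 4, Case 2 applies: T(n) = Θ(n^log_b(a) · log n) = O(n^4 log n).

Answer: O(n^4 log n) - Case 2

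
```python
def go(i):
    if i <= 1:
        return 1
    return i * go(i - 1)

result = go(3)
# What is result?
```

go(3) = 3 * 2 * 1 = 6

Answer: 6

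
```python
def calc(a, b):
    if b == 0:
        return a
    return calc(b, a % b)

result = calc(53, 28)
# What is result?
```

calc(53, 28) -> calc(28, 25) -> calc(25, 3) -> calc(3, 1) -> calc(1, 0) -> 1

Answer: 1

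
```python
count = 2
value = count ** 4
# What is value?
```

Trace:
`count = 2` → count = 2
`value = count ** 4` → value = 16
So value = 16

Answer: 16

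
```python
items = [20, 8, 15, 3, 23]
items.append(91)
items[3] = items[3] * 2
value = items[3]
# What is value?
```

Trace:
`items = [20, 8, 15, 3, 23]` → items = [20, 8, 15, 3, 23]
`items.append(91)` → items = [20, 8, 15, 3, 23, 91]
`items[3] = items[3] * 2` → items = [20, 8, 15, 6, 23, 91]
`value = items[3]` → value = 6
So value = 6

Answer: 6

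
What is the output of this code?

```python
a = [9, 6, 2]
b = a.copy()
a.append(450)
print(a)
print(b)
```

Key concept: list.copy() creates independent copy.
Step by step:
`a = [9, 6, 2]` → a = [9, 6, 2]
`b = a.copy()` → b = [9, 6, 2]
`a.append(450)` → a = [9, 6, 2, 450]
`print(a)` → prints [9, 6, 2, 450]
`print(b)` → prints [9, 6, 2]

Answer:
[9, 6, 2, 450]
[9, 6, 2]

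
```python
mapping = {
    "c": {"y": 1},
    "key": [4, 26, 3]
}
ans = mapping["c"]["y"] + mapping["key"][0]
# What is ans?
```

Trace:
`mapping = { ...` → mapping = {'c': {'y': 1}, 'key': [4, 26, 3]}
`ans = mapping["c"]["y"] + mapping["key"][0]` → ans = 5
So ans = 5

Answer: 5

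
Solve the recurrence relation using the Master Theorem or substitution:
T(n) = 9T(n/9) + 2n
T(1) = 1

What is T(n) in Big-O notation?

By Master Theorem: a=9, b=9, f(n)=2n. Since log_9(9) = 1 and f(n) = Θ(n^1), Case 2 applies. T(n) = O(n log n).

Answer: O(n log n)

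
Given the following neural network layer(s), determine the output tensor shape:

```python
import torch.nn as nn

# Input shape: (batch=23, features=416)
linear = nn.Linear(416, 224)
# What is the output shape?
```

Input: (23, 416) -> Output: (23, 224)

Answer: (23, 224)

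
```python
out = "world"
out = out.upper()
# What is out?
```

Trace:
`out = "world"` → out = 'world'
`out = out.upper()` → out = 'WORLD'
So out = 'WORLD'

Answer: 'WORLD'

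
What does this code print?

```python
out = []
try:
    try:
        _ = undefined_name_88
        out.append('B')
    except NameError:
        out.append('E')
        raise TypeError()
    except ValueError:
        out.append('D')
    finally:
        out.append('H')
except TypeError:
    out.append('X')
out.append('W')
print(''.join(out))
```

Execution trace: 'E' (except NameError) → 'H' (finally) → 'X' (outer except TypeError) → 'W' (after the try/except). Output: EHXW

Answer: EHXW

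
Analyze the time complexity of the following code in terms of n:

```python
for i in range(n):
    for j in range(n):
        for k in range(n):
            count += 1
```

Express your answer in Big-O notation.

This is Triple nested loop. Time complexity: O(n³).

Answer: O(n³)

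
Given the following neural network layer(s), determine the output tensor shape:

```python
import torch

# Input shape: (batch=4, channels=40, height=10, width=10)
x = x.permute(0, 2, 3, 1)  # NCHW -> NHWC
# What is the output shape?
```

Input: (4, 40, 10, 10) -> Output: (4, 10, 10, 40)

Answer: (4, 10, 10, 40)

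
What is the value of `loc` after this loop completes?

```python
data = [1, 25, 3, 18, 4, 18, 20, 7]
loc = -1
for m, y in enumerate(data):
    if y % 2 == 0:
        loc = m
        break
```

First even number index in [1, 25, 3, 18, 4, 18, 20, 7]
`loc` takes the values: -1 → 3

Answer: 3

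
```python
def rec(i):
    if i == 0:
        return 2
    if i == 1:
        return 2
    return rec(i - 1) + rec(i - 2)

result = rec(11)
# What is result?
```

Build up from base cases: rec(0)=2, rec(1)=2, rec(2)=4, rec(3)=6, rec(4)=10, rec(5)=16, rec(6)=26, ..., rec(11)=288

Answer: 288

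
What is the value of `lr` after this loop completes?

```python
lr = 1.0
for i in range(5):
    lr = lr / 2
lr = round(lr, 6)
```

Halving LR 5 times: 1 / 2^5
`lr` takes the values: 1.0 → 0.5 → 0.25 → 0.125 → 0.0625 → 0.03125

Answer: 0.03125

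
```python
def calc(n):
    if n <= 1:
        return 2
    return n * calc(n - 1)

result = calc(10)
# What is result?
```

calc(10) = 10 * 9 * 8 * 7 * 6 * 5 * 4 * 3 * 2 * 2 = 7257600

Answer: 7257600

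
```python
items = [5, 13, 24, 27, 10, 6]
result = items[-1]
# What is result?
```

Trace:
`items = [5, 13, 24, 27, 10, 6]` → items = [5, 13, 24, 27, 10, 6]
`result = items[-1]` → result = 6
So result = 6

Answer: 6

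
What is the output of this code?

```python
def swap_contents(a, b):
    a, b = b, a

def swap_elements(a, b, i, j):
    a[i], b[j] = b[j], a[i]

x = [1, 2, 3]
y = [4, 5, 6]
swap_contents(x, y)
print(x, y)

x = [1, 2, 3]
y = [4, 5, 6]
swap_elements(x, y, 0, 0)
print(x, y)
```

Key concept: parameter rebinding vs mutation.
Step by step:
`x = [1, 2, 3]` → x = [1, 2, 3]
`y = [4, 5, 6]` → y = [4, 5, 6]
`swap_contents(x, y)` → no visible change to tracked variables
`print(x, y)` → prints [1, 2, 3] [4, 5, 6]
`x = [1, 2, 3]` → x = [1, 2, 3]
`y = [4, 5, 6]` → y = [4, 5, 6]
`swap_elements(x, y, 0, 0)` → x = [4, 2, 3]; y = [1, 5, 6]
`print(x, y)` → prints [4, 2, 3] [1, 5, 6]

Answer:
[1, 2, 3] [4, 5, 6]
[4, 2, 3] [1, 5, 6]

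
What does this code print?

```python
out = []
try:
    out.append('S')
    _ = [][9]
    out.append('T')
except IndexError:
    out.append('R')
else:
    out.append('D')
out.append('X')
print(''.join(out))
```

Execution trace: 'S' (try body) → 'R' (except IndexError) → 'X' (after the try/except). Output: SRX

Answer: SRX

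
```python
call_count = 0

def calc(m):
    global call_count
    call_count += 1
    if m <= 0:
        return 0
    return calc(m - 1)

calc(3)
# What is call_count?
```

Linear recursion stepping by 1: 4 calls from m=3 down to ≤0.

Answer: 4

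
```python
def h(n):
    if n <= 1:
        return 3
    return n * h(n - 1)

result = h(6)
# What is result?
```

h(6) = 6 * 5 * 4 * 3 * 2 * 3 = 2160

Answer: 2160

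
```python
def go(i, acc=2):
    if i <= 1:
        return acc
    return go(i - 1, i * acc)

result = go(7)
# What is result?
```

Accumulator trace (n, acc): (7, 2) -> (6, 14) -> (5, 84) -> (4, 420) -> (3, 1680) -> (2, 5040) -> (1, 10080) -> return 10080

Answer: 10080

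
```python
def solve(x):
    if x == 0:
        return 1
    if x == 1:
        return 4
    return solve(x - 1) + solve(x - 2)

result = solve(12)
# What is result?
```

Build up from base cases: solve(0)=1, solve(1)=4, solve(2)=5, solve(3)=9, solve(4)=14, solve(5)=23, solve(6)=37, ..., solve(12)=665

Answer: 665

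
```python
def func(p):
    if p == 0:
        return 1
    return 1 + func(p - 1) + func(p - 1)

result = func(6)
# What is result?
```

func(p) = 1 + 2·func(p-1), func(0)=1. Closed form: (1+1)·2^6 - 1 = 127.

Answer: 127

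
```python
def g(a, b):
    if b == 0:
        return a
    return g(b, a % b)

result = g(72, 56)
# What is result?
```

g(72, 56) -> g(56, 16) -> g(16, 8) -> g(8, 0) -> 8

Answer: 8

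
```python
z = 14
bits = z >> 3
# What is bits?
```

Trace:
`z = 14` → z = 14
`bits = z >> 3` → bits = 1
So bits = 1

Answer: 1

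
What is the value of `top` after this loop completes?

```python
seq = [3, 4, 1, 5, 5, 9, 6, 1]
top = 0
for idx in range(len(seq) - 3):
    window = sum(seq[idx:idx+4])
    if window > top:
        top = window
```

Max sum of 4-element window in [3, 4, 1, 5, 5, 9, 6, 1]
`top` takes the values: 0 → 13 → 15 → 20 → 25

Answer: 25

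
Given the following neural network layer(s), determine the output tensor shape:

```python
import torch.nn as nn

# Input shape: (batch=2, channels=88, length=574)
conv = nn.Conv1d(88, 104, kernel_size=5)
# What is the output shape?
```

Input: (2, 88, 574) -> Output: (2, 104, 570)

Answer: (2, 104, 570)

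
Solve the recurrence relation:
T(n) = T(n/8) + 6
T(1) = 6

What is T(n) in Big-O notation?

Each step divides n by 8 and adds 6. After log_8(n) steps we reach T(1)=6. So T(n) = 6·log_8(n) + 6 = O(log n).

Answer: O(log n)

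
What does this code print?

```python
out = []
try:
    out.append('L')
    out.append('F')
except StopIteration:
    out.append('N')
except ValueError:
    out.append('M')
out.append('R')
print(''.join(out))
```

Execution trace: 'L' (try body) → 'F' (try body, no exception) → 'R' (after the try/except). Output: LFR

Answer: LFR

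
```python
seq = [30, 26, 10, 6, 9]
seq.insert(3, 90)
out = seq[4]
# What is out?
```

Trace:
`seq = [30, 26, 10, 6, 9]` → seq = [30, 26, 10, 6, 9]
`seq.insert(3, 90)` → seq = [30, 26, 10, 90, 6, 9]
`out = seq[4]` → out = 6
So out = 6

Answer: 6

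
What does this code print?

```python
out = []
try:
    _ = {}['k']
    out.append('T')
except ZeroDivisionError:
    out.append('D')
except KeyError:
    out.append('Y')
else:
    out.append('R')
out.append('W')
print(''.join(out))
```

Execution trace: 'Y' (except KeyError) → 'W' (after the try/except). Output: YW

Answer: YW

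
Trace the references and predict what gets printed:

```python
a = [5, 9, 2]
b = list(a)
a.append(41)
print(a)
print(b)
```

Key concept: list() constructor creates copy.
Step by step:
`a = [5, 9, 2]` → a = [5, 9, 2]
`b = list(a)` → b = [5, 9, 2]
`a.append(41)` → a = [5, 9, 2, 41]
`print(a)` → prints [5, 9, 2, 41]
`print(b)` → prints [5, 9, 2]

Answer:
[5, 9, 2, 41]
[5, 9, 2]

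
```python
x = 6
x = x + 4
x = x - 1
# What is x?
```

Trace:
`x = 6` → x = 6
`x = x + 4` → x = 10
`x = x - 1` → x = 9
So x = 9

Answer: 9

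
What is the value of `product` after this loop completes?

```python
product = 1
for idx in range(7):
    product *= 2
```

2^7 = 128
`product` takes the values: 1 → 2 → 4 → 8 → 16 → 32 → 64 → 128

Answer: 128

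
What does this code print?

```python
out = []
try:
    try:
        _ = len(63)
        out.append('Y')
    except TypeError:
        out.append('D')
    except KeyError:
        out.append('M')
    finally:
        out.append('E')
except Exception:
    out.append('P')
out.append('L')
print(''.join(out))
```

Execution trace: 'D' (inner except TypeError) → 'E' (inner finally) → 'L' (after the try/except). Output: DEL

Answer: DEL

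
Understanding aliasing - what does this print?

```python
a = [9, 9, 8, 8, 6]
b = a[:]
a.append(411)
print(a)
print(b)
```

Key concept: slice [:] creates copy.
Step by step:
`a = [9, 9, 8, 8, 6]` → a = [9, 9, 8, 8, 6]
`b = a[:]` → b = [9, 9, 8, 8, 6]
`a.append(411)` → a = [9, 9, 8, 8, 6, 411]
`print(a)` → prints [9, 9, 8, 8, 6, 411]
`print(b)` → prints [9, 9, 8, 8, 6]

Answer:
[9, 9, 8, 8, 6, 411]
[9, 9, 8, 8, 6]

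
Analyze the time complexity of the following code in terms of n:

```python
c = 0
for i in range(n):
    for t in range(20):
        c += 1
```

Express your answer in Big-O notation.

Each loop level contributes: n × 1. Multiplying the contributions gives O(n).

Answer: O(n)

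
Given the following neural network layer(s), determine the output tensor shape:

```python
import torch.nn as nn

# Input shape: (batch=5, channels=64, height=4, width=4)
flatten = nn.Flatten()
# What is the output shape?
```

Input: (5, 64, 4, 4) -> Output: (5, 1024)

Answer: (5, 1024)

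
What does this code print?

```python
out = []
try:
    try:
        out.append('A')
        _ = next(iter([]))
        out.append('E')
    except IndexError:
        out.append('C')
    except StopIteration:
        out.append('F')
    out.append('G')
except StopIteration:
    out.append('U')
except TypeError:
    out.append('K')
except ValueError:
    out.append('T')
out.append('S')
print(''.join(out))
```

Execution trace: 'A' (inner try body) → 'F' (inner except StopIteration) → 'G' (try body, no exception) → 'S' (after the try/except). Output: AFGS

Answer: AFGS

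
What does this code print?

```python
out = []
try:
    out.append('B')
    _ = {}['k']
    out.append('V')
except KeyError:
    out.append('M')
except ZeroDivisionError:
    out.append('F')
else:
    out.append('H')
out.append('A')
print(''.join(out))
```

Execution trace: 'B' (try body) → 'M' (except KeyError) → 'A' (after the try/except). Output: BMA

Answer: BMA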